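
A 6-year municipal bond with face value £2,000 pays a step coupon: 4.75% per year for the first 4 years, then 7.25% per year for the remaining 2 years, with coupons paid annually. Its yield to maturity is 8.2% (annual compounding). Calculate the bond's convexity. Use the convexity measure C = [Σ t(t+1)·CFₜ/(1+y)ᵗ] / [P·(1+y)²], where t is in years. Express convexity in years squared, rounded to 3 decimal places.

30.313

With y = 0.082:
  t   CF        PV=CF/(1+0.082)^t    t·PV        t(t+1)·PV
  1        95.00        87.8004        87.8004         175.6007
  2        95.00        81.1464       162.2927         486.8782
  3        95.00        74.9966       224.9899         899.9597
  4        95.00        69.3130       277.2519       1,386.2596
  5       145.00        97.7759       488.8794       2,933.2762
  6     2,145.00     1,336.7917     8,020.7500      56,145.2503
  Σ                  1,747.8239     9,261.9644      62,027.2247
P = 1,747.8239.
Convexity = Σ t(t+1)·PV / [P·(1+y)²] = 62,027.2247 / (1,747.8239 × 1.170724) = 30.31309.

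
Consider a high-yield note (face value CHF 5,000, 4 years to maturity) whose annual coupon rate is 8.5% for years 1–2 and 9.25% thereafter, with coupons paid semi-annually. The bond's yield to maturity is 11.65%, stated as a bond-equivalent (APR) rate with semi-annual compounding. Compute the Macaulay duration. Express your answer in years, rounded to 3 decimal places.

3.438 years

Periodic yield y = 0.05825. Discount each cash flow and weight by its period:
  t   CF        PV=CF/(1+0.05825)^t    t·PV
  1       212.50       200.8032       200.8032
  2       212.50       189.7503       379.5005
  3       212.50       179.3057       537.9171
  4       212.50       169.4361       677.7442
  5       231.25       174.2370       871.1849
  6       231.25       164.6463       987.8780
  7       231.25       155.5836     1,089.0852
  8     5,231.25     3,325.8240    26,606.5917
  Σ                  4,559.5861    31,350.7049
Price P = Σ PV = 4,559.5861.
Macaulay duration = Σ(t·PV) / P = 31,350.7049 / 4,559.5861 = 6.87578 half-year periods.
In years: 6.87578 / 2 = 3.43789 years.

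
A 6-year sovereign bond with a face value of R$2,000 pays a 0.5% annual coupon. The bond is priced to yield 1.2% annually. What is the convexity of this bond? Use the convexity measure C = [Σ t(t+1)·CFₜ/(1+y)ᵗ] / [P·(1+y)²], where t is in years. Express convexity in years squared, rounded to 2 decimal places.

40.32

With y = 0.012:
  t   CF        PV=CF/(1+0.012)^t    t·PV        t(t+1)·PV
  1        10.00         9.8814         9.8814          19.7628
  2        10.00         9.7643        19.5285          58.5855
  3        10.00         9.6485        28.9454         115.7816
  4        10.00         9.5341        38.1362         190.6812
  5        10.00         9.4210        47.1050         282.6303
  6     2,010.00     1,871.1689    11,227.0132      78,589.0923
  Σ                  1,919.4181    11,370.6098      79,256.5338
P = 1,919.4181.
Convexity = Σ t(t+1)·PV / [P·(1+y)²] = 79,256.5338 / (1,919.4181 × 1.024144) = 40.31851.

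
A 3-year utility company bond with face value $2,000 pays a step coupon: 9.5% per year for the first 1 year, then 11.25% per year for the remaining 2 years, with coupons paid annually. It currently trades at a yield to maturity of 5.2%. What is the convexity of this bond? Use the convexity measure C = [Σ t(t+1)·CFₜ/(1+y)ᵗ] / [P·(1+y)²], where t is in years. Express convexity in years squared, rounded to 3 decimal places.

With y = 0.052:
  t   CF        PV=CF/(1+0.052)^t    t·PV        t(t+1)·PV
  1       190.00       180.6084       180.6084         361.2167
  2       225.00       203.3064       406.6128       1,219.8384
  3     2,225.00     1,911.0973     5,733.2919      22,933.1674
  Σ                  2,295.0120     6,320.5130      24,514.2225
P = 2,295.0120.
Convexity = Σ t(t+1)·PV / [P·(1+y)²] = 24,514.2225 / (2,295.0120 × 1.106704) = 9.65165.

9.652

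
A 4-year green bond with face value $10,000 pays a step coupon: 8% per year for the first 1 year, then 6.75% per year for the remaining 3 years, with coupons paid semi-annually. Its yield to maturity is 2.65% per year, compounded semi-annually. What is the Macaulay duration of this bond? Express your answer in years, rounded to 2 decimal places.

Periodic yield y = 0.01325. Discount each cash flow and weight by its period:
  t   CF        PV=CF/(1+0.01325)^t    t·PV
  1       400.00       394.7693       394.7693
  2       400.00       389.6070       779.2140
  3       337.50       324.4322       973.2966
  4       337.50       320.1897     1,280.7587
  5       337.50       316.0026     1,580.0132
  6       337.50       311.8704     1,871.2222
  7       337.50       307.7921     2,154.5448
  8    10,337.50     9,304.2768    74,434.2146
  Σ                 11,668.9401    83,468.0334
Price P = Σ PV = 11,668.9401.
Macaulay duration = Σ(t·PV) / P = 83,468.0334 / 11,668.9401 = 7.15301 half-year periods.
In years: 7.15301 / 2 = 3.57650 years.

3.58 years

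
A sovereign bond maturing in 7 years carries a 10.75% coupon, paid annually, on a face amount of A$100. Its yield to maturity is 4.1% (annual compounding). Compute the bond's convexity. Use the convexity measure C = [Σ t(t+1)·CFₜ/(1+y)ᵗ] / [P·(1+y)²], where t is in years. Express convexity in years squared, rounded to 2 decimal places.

With y = 0.041:
  t   CF        PV=CF/(1+0.041)^t    t·PV        t(t+1)·PV
  1        10.75        10.3266        10.3266          20.6532
  2        10.75         9.9199        19.8398          59.5194
  3        10.75         9.5292        28.5876         114.3504
  4        10.75         9.1539        36.6155         183.0777
  5        10.75         8.7934        43.9668         263.8008
  6        10.75         8.4470        50.6822         354.7753
  7       110.75        83.5966       585.1762       4,681.4098
  Σ                    139.7666       775.1947       5,677.5865
P = 139.7666.
Convexity = Σ t(t+1)·PV / [P·(1+y)²] = 5,677.5865 / (139.7666 × 1.083681) = 37.48513.

37.49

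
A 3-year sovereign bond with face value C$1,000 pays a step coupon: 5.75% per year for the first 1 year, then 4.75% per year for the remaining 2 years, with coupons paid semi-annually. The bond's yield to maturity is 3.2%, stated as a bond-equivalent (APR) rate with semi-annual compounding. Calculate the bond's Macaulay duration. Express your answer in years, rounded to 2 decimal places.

Periodic yield y = 0.016. Discount each cash flow and weight by its period:
  t   CF        PV=CF/(1+0.016)^t    t·PV
  1        28.75        28.2972        28.2972
  2        28.75        27.8516        55.7032
  3        23.75        22.6455        67.9366
  4        23.75        22.2889        89.1556
  5        23.75        21.9379       109.6895
  6     1,023.75       930.7470     5,584.4823
  Σ                  1,053.7682     5,935.2645
Price P = Σ PV = 1,053.7682.
Macaulay duration = Σ(t·PV) / P = 5,935.2645 / 1,053.7682 = 5.63242 half-year periods.
In years: 5.63242 / 2 = 2.81621 years.

2.82 years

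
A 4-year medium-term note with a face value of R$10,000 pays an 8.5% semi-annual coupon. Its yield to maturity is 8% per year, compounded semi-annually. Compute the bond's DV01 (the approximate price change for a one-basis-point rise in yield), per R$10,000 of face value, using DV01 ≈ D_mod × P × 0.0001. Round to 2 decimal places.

Periodic yield y = 0.04.
  t   CF        PV=CF/(1+0.04)^t    t·PV
  1       425.00       408.6538       408.6538
  2       425.00       392.9364       785.8728
  3       425.00       377.8235     1,133.4704
  4       425.00       363.2918     1,453.1671
  5       425.00       349.3190     1,746.5951
  6       425.00       335.8837     2,015.3020
  7       425.00       322.9651     2,260.7555
  8    10,425.00     7,617.4454    60,939.5631
  Σ                 10,168.3186    70,743.3798
P = 10,168.3186; D_Mac = 6.95723 half-year periods = 3.47862 yrs; D_mod = 3.34482 yrs.
DV01 ≈ 3.34482 × 10,168.3186 × 0.0001 = 3.401124.

R$3.40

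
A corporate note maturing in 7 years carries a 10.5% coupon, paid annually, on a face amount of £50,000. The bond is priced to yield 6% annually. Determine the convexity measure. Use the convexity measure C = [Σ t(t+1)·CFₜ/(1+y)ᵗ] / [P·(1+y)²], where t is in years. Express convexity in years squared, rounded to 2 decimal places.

With y = 0.06:
  t   CF        PV=CF/(1+0.06)^t    t·PV        t(t+1)·PV
  1     5,250.00     4,952.8302     4,952.8302       9,905.6604
  2     5,250.00     4,672.4813     9,344.9626      28,034.8879
  3     5,250.00     4,408.0012    13,224.0037      52,896.0148
  4     5,250.00     4,158.4917    16,633.9669      83,169.8346
  5     5,250.00     3,923.1054    19,615.5270     117,693.1622
  6     5,250.00     3,701.0428    22,206.2570     155,443.7992
  7    55,250.00    36,744.4055   257,210.8387   2,057,686.7095
  Σ                 62,560.3582   343,188.3862   2,504,830.0686
P = 62,560.3582.
Convexity = Σ t(t+1)·PV / [P·(1+y)²] = 2,504,830.0686 / (62,560.3582 × 1.123600) = 35.63422.

35.63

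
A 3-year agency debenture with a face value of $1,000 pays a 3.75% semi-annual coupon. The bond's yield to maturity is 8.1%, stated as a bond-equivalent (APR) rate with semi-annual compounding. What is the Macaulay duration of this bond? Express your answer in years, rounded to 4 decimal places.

Periodic yield y = 0.0405. Discount each cash flow and weight by its period:
  t   CF        PV=CF/(1+0.0405)^t    t·PV
  1        18.75        18.0202        18.0202
  2        18.75        17.3188        34.6375
  3        18.75        16.6447        49.9340
  4        18.75        15.9968        63.9872
  5        18.75        15.3741        76.8707
  6     1,018.75       802.8143     4,816.8860
  Σ                    886.1689     5,060.3356
Price P = Σ PV = 886.1689.
Macaulay duration = Σ(t·PV) / P = 5,060.3356 / 886.1689 = 5.71035 half-year periods.
In years: 5.71035 / 2 = 2.85518 years.

2.8552 years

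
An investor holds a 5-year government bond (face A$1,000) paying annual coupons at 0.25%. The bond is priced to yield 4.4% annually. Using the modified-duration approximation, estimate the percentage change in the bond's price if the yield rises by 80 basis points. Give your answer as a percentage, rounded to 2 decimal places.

Periodic yield y = 0.044. Modified duration first:
  t   CF        PV=CF/(1+0.044)^t    t·PV
  1         2.50         2.3946         2.3946
  2         2.50         2.2937         4.5874
  3         2.50         2.1970         6.5911
  4         2.50         2.1044         8.4178
  5     1,002.50       808.3173     4,041.5866
  Σ                    817.3072     4,063.5776
P = 817.3072; D_Mac = 4.97191 yrs; D_mod = 4.97191/(1+0.044) = 4.76237 yrs.
ΔP/P ≈ -D_mod · Δy = -4.76237 × (+0.008) = -0.038099 = -3.8099%.

-3.81%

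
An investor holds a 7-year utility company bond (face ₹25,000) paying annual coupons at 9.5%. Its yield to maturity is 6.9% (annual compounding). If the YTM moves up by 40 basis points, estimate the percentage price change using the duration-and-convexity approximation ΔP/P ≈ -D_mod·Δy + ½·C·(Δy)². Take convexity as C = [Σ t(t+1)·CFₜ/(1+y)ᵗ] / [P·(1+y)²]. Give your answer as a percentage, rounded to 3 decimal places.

-2.040%

With y = 0.069:
  t   CF        PV=CF/(1+0.069)^t    t·PV        t(t+1)·PV
  1     2,375.00     2,221.7025     2,221.7025       4,443.4051
  2     2,375.00     2,078.2998     4,156.5997      12,469.7990
  3     2,375.00     1,944.1533     5,832.4598      23,329.8391
  4     2,375.00     1,818.6654     7,274.6614      36,373.3071
  5     2,375.00     1,701.2772     8,506.3861      51,038.3167
  6     2,375.00     1,591.4661     9,548.7964      66,841.5748
  7    27,375.00    17,159.7198   120,118.0384     960,944.3074
  Σ                 28,515.2840   157,658.6443   1,155,440.5492
P = 28,515.2840; D_Mac = 5.52892 yrs; D_mod = 5.17205 yrs; C = 35.45802.
Duration effect: -5.17205 × (+0.004) = -0.020688
Convexity effect: 0.5 × 35.45802 × (0.004)² = +0.0002837
ΔP/P ≈ -0.020688 + 0.0002837 = -0.020405 = -2.0405%.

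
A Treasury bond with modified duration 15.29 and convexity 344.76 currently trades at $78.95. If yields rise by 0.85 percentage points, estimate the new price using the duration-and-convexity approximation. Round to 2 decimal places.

Duration effect: -D_mod·Δy = -15.29 × (+0.0085) = -0.129965
Convexity effect: ½·C·(Δy)² = 0.5 × 344.76 × (0.0085)² = +0.012454455
ΔP/P ≈ -0.129965 + 0.012454455 = -0.117510545
New price ≈ 78.95 × (1 - 0.117510545) = 69.67254247225.

$69.67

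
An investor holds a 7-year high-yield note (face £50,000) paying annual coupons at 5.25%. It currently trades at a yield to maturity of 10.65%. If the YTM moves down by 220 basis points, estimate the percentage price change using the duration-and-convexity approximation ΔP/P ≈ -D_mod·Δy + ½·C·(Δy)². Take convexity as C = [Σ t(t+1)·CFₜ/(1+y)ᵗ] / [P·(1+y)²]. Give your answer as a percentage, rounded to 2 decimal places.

+12.51%

With y = 0.1065:
  t   CF        PV=CF/(1+0.1065)^t    t·PV        t(t+1)·PV
  1     2,625.00     2,372.3452     2,372.3452       4,744.6905
  2     2,625.00     2,144.0083     4,288.0167      12,864.0501
  3     2,625.00     1,937.6488     5,812.9463      23,251.7850
  4     2,625.00     1,751.1512     7,004.6046      35,023.0231
  5     2,625.00     1,582.6038     7,913.0192      47,478.1153
  6     2,625.00     1,430.2791     8,581.6747      60,071.7230
  7    52,625.00    25,913.8643   181,397.0504   1,451,176.4034
  Σ                 37,131.9008   217,369.6572   1,634,609.7904
P = 37,131.9008; D_Mac = 5.85399 yrs; D_mod = 5.29054 yrs; C = 35.95540.
Duration effect: -5.29054 × (-0.022) = +0.116392
Convexity effect: 0.5 × 35.95540 × (-0.022)² = +0.0087012
ΔP/P ≈ +0.116392 + 0.0087012 = +0.125093 = +12.5093%.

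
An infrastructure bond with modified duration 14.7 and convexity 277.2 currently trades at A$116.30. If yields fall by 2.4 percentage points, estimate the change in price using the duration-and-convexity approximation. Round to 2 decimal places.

Duration effect: -D_mod·Δy = -14.7 × (-0.024) = +0.352800
Convexity effect: ½·C·(Δy)² = 0.5 × 277.2 × (-0.024)² = +0.0798336
ΔP/P ≈ +0.352800 + 0.0798336 = +0.4326336
ΔP ≈ 116.30 × (+0.4326336) = +50.31528768.

+A$50.32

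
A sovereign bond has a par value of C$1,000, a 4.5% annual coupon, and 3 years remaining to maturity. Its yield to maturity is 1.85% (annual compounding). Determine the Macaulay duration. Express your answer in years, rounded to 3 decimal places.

2.878 years

Periodic yield y = 0.0185. Discount each cash flow and weight by its year:
  t   CF        PV=CF/(1+0.0185)^t    t·PV
  1        45.00        44.1826        44.1826
  2        45.00        43.3801        86.7602
  3     1,045.00       989.0840     2,967.2521
  Σ                  1,076.6467     3,098.1949
Price P = Σ PV = 1,076.6467.
Macaulay duration = Σ(t·PV) / P = 3,098.1949 / 1,076.6467 = 2.87763 years.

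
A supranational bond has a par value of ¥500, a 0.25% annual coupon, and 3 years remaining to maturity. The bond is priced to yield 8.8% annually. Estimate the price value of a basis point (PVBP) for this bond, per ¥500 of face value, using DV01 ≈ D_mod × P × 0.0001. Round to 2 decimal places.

Periodic yield y = 0.088.
  t   CF        PV=CF/(1+0.088)^t    t·PV
  1         1.25         1.1489         1.1489
  2         1.25         1.0560         2.1119
  3       501.25       389.1954     1,167.5862
  Σ                    391.4003     1,170.8470
P = 391.4003; D_Mac = 2.99143 yrs; D_mod = 2.74948 yrs.
DV01 ≈ 2.74948 × 391.4003 × 0.0001 = 0.107615.

¥0.11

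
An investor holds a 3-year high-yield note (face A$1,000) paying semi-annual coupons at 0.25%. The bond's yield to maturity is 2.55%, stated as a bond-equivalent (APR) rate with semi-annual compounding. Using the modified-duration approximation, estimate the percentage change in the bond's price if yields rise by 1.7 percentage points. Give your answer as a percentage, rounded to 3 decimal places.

Periodic yield y = 0.01275. Modified duration first:
  t   CF        PV=CF/(1+0.01275)^t    t·PV
  1         1.25         1.2343         1.2343
  2         1.25         1.2187         2.4374
  3         1.25         1.2034         3.6101
  4         1.25         1.1882         4.7529
  5         1.25         1.1733         5.8664
  6     1,001.25       927.9595     5,567.7569
  Σ                    933.9774     5,585.6581
P = 933.9774; D_Mac = 5.98051 half-year periods = 2.99025 yrs; D_mod = 2.99025/(1+0.01275) = 2.95261 yrs.
ΔP/P ≈ -D_mod · Δy = -2.95261 × (+0.017) = -0.050194 = -5.0194%.

-5.019%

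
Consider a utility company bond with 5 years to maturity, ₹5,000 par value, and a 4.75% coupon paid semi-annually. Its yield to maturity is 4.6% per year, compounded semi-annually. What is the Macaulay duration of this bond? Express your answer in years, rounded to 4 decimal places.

Periodic yield y = 0.023. Discount each cash flow and weight by its period:
  t   CF        PV=CF/(1+0.023)^t    t·PV
  1       118.75       116.0802       116.0802
  2       118.75       113.4703       226.9407
  3       118.75       110.9192       332.7576
  4       118.75       108.4254       433.7017
  5       118.75       105.9877       529.9385
  6       118.75       103.6048       621.6287
  7       118.75       101.2755       708.9282
  8       118.75        98.9985       791.9879
  9       118.75        96.7727       870.9544
  10    5,118.75     4,077.6278    40,776.2780
  Σ                  5,033.1620    45,409.1958
Price P = Σ PV = 5,033.1620.
Macaulay duration = Σ(t·PV) / P = 45,409.1958 / 5,033.1620 = 9.02200 half-year periods.
In years: 9.02200 / 2 = 4.51100 years.

4.5110 years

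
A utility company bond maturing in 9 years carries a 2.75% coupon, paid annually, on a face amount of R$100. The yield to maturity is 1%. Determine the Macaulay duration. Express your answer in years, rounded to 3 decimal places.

Periodic yield y = 0.01. Discount each cash flow and weight by its year:
  t   CF        PV=CF/(1+0.01)^t    t·PV
  1         2.75         2.7228         2.7228
  2         2.75         2.6958         5.3916
  3         2.75         2.6691         8.0074
  4         2.75         2.6427        10.5708
  5         2.75         2.6165        13.0827
  6         2.75         2.5906        15.5437
  7         2.75         2.5650        17.9548
  8         2.75         2.5396        20.3166
  9       102.75        93.9484       845.5358
  Σ                    114.9905       939.1262
Price P = Σ PV = 114.9905.
Macaulay duration = Σ(t·PV) / P = 939.1262 / 114.9905 = 8.16699 years.

8.167 years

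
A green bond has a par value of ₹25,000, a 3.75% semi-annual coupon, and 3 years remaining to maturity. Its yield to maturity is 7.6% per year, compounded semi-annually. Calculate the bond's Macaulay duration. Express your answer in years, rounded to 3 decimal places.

2.856 years

Periodic yield y = 0.038. Discount each cash flow and weight by its period:
  t   CF        PV=CF/(1+0.038)^t    t·PV
  1       468.75       451.5896       451.5896
  2       468.75       435.0574       870.1148
  3       468.75       419.1305     1,257.3914
  4       468.75       403.7866     1,615.1463
  5       468.75       389.0044     1,945.0220
  6    25,468.75    20,362.1442   122,172.8654
  Σ                 22,460.7127   128,312.1294
Price P = Σ PV = 22,460.7127.
Macaulay duration = Σ(t·PV) / P = 128,312.1294 / 22,460.7127 = 5.71274 half-year periods.
In years: 5.71274 / 2 = 2.85637 years.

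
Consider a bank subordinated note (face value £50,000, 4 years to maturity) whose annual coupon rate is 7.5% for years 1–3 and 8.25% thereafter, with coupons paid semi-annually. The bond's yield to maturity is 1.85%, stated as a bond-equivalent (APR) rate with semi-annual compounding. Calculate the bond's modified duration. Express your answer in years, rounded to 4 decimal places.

3.5484 years

Periodic yield y = 0.00925. First find Macaulay duration:
  t   CF        PV=CF/(1+0.00925)^t    t·PV
  1     1,875.00     1,857.8152     1,857.8152
  2     1,875.00     1,840.7879     3,681.5758
  3     1,875.00     1,823.9167     5,471.7501
  4     1,875.00     1,807.2001     7,228.8004
  5     1,875.00     1,790.6367     8,953.1835
  6     1,875.00     1,774.2251    10,645.3507
  7     2,062.50     1,933.7603    13,536.3224
  8    52,062.50    48,365.4190   386,923.3516
  Σ                 61,193.7610   438,298.1498
P = 61,193.7610; Macaulay duration = 438,298.1498 / 61,193.7610 = 7.16246 half-year periods = 3.58123 years.
Modified duration = D_Mac / (1 + y) = 3.58123 / 1.00925 = 3.54841 years.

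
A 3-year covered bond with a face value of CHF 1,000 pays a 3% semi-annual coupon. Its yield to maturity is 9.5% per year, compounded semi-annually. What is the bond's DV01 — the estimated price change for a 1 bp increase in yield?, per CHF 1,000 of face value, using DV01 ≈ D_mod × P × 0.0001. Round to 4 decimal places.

CHF 0.2291

Periodic yield y = 0.0475.
  t   CF        PV=CF/(1+0.0475)^t    t·PV
  1        15.00        14.3198        14.3198
  2        15.00        13.6705        27.3409
  3        15.00        13.0506        39.1517
  4        15.00        12.4588        49.8351
  5        15.00        11.8938        59.4691
  6     1,015.00       768.3195     4,609.9170
  Σ                    833.7129     4,800.0335
P = 833.7129; D_Mac = 5.75742 half-year periods = 2.87871 yrs; D_mod = 2.74817 yrs.
DV01 ≈ 2.74817 × 833.7129 × 0.0001 = 0.229119.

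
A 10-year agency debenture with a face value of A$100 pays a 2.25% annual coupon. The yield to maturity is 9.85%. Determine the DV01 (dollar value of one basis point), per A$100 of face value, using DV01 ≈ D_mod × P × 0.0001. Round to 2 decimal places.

A$0.04

Periodic yield y = 0.0985.
  t   CF        PV=CF/(1+0.0985)^t    t·PV
  1         2.25         2.0482         2.0482
  2         2.25         1.8646         3.7292
  3         2.25         1.6974         5.0922
  4         2.25         1.5452         6.1808
  5         2.25         1.4066         7.0332
  6         2.25         1.2805         7.6830
  7         2.25         1.1657         8.1598
  8         2.25         1.0612         8.4893
  9         2.25         0.9660         8.6941
  10      102.25        39.9634       399.6343
  Σ                     52.9988       456.7441
P = 52.9988; D_Mac = 8.61800 yrs; D_mod = 7.84524 yrs.
DV01 ≈ 7.84524 × 52.9988 × 0.0001 = 0.041579.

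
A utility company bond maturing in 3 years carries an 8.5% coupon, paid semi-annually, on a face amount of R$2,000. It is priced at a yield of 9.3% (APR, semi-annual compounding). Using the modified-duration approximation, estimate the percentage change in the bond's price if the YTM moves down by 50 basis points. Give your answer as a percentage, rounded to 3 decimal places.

+1.293%

Periodic yield y = 0.0465. Modified duration first:
  t   CF        PV=CF/(1+0.0465)^t    t·PV
  1        85.00        81.2231        81.2231
  2        85.00        77.6141       155.2281
  3        85.00        74.1654       222.4961
  4        85.00        70.8699       283.4797
  5        85.00        67.7209       338.6045
  6     2,085.00     1,587.3426     9,524.0554
  Σ                  1,958.9360    10,605.0871
P = 1,958.9360; D_Mac = 5.41370 half-year periods = 2.70685 yrs; D_mod = 2.70685/(1+0.0465) = 2.58657 yrs.
ΔP/P ≈ -D_mod · Δy = -2.58657 × (-0.005) = +0.012933 = +1.2933%.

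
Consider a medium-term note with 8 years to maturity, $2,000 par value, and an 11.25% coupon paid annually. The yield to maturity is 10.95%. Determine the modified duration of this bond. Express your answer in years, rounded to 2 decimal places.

Periodic yield y = 0.1095. First find Macaulay duration:
  t   CF        PV=CF/(1+0.1095)^t    t·PV
  1       225.00       202.7941       202.7941
  2       225.00       182.7797       365.5594
  3       225.00       164.7406       494.2217
  4       225.00       148.4818       593.9273
  5       225.00       133.8277       669.1385
  6       225.00       120.6198       723.7189
  7       225.00       108.7155       761.0083
  8     2,225.00       968.9727     7,751.7820
  Σ                  2,030.9319    11,562.1501
P = 2,030.9319; Macaulay duration = 11,562.1501 / 2,030.9319 = 5.69303 years.
Modified duration = D_Mac / (1 + y) = 5.69303 / 1.1095 = 5.13116 years.

5.13 years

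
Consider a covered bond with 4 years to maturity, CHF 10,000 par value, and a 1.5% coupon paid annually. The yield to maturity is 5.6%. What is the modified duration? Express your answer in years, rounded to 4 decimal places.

Periodic yield y = 0.056. First find Macaulay duration:
  t   CF        PV=CF/(1+0.056)^t    t·PV
  1       150.00       142.0455       142.0455
  2       150.00       134.5127       269.0255
  3       150.00       127.3795       382.1385
  4    10,150.00     8,162.2590    32,649.0359
  Σ                  8,566.1966    33,442.2453
P = 8,566.1966; Macaulay duration = 33,442.2453 / 8,566.1966 = 3.90398 years.
Modified duration = D_Mac / (1 + y) = 3.90398 / 1.056 = 3.69695 years.

3.6969 years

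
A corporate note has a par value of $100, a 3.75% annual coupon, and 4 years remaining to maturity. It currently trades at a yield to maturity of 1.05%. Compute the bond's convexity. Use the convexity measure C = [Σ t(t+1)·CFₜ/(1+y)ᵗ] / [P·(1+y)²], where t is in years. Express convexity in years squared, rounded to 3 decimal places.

18.281

With y = 0.0105:
  t   CF        PV=CF/(1+0.0105)^t    t·PV        t(t+1)·PV
  1         3.75         3.7110         3.7110           7.4221
  2         3.75         3.6725         7.3449          22.0348
  3         3.75         3.6343        10.9029          43.6118
  4       103.75        99.5045       398.0181       1,990.0905
  Σ                    110.5223       419.9770       2,063.1592
P = 110.5223.
Convexity = Σ t(t+1)·PV / [P·(1+y)²] = 2,063.1592 / (110.5223 × 1.021110) = 18.28142.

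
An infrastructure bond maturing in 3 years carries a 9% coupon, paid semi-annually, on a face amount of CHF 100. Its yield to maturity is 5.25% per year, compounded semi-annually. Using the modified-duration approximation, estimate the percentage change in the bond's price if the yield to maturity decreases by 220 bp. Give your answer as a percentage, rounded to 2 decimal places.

Periodic yield y = 0.02625. Modified duration first:
  t   CF        PV=CF/(1+0.02625)^t    t·PV
  1         4.50         4.3849         4.3849
  2         4.50         4.2727         8.5455
  3         4.50         4.1634        12.4903
  4         4.50         4.0570        16.2278
  5         4.50         3.9532        19.7659
  6       104.50        89.4535       536.7209
  Σ                    110.2847       598.1353
P = 110.2847; D_Mac = 5.42356 half-year periods = 2.71178 yrs; D_mod = 2.71178/(1+0.02625) = 2.64242 yrs.
ΔP/P ≈ -D_mod · Δy = -2.64242 × (-0.022) = +0.058133 = +5.8133%.

+5.81%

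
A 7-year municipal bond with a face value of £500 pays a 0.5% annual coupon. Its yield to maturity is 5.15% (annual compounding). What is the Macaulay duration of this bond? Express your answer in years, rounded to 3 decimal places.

Periodic yield y = 0.0515. Discount each cash flow and weight by its year:
  t   CF        PV=CF/(1+0.0515)^t    t·PV
  1         2.50         2.3776         2.3776
  2         2.50         2.2611         4.5222
  3         2.50         2.1504         6.4511
  4         2.50         2.0450         8.1802
  5         2.50         1.9449         9.7244
  6         2.50         1.8496        11.0978
  7       502.50       353.5665     2,474.9656
  Σ                    366.1951     2,517.3188
Price P = Σ PV = 366.1951.
Macaulay duration = Σ(t·PV) / P = 2,517.3188 / 366.1951 = 6.87426 years.

6.874 years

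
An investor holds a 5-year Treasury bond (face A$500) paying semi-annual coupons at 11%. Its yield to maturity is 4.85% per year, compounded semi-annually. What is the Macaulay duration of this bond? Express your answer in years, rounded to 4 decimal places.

Periodic yield y = 0.02425. Discount each cash flow and weight by its period:
  t   CF        PV=CF/(1+0.02425)^t    t·PV
  1        27.50        26.8489        26.8489
  2        27.50        26.2132        52.4265
  3        27.50        25.5926        76.7779
  4        27.50        24.9867        99.9468
  5        27.50        24.3951       121.9756
  6        27.50        23.8175       142.9052
  7        27.50        23.2536       162.7755
  8        27.50        22.7031       181.6247
  9        27.50        22.1656       199.4901
  10      527.50       415.1096     4,151.0956
  Σ                    635.0860     5,215.8668
Price P = Σ PV = 635.0860.
Macaulay duration = Σ(t·PV) / P = 5,215.8668 / 635.0860 = 8.21285 half-year periods.
In years: 8.21285 / 2 = 4.10643 years.

4.1064 years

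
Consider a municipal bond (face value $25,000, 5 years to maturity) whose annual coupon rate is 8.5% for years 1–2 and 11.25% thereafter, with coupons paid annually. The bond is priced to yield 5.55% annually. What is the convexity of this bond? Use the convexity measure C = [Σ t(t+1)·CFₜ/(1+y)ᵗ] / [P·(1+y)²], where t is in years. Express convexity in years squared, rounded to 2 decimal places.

21.87

With y = 0.0555:
  t   CF        PV=CF/(1+0.0555)^t    t·PV        t(t+1)·PV
  1     2,125.00     2,013.2639     2,013.2639       4,026.5277
  2     2,125.00     1,907.4030     3,814.8060      11,444.4179
  3     2,812.50     2,391.7612     7,175.2836      28,701.1345
  4     2,812.50     2,265.9983     9,063.9932      45,319.9661
  5    27,812.50    21,229.9436   106,149.7179     636,898.3076
  Σ                 29,808.3699   128,217.0646     726,390.3538
P = 29,808.3699.
Convexity = Σ t(t+1)·PV / [P·(1+y)²] = 726,390.3538 / (29,808.3699 × 1.114080) = 21.87335.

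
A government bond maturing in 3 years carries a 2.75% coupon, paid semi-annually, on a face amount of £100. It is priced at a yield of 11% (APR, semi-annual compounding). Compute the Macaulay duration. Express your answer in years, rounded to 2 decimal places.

Periodic yield y = 0.055. Discount each cash flow and weight by its period:
  t   CF        PV=CF/(1+0.055)^t    t·PV
  1        1.375         1.3033         1.3033
  2        1.375         1.2354         2.4707
  3        1.375         1.1710         3.5129
  4        1.375         1.1099         4.4397
  5        1.375         1.0521         5.2603
  6      101.375        73.5218       441.1308
  Σ                     79.3934       458.1177
Price P = Σ PV = 79.3934.
Macaulay duration = Σ(t·PV) / P = 458.1177 / 79.3934 = 5.77022 half-year periods.
In years: 5.77022 / 2 = 2.88511 years.

2.89 years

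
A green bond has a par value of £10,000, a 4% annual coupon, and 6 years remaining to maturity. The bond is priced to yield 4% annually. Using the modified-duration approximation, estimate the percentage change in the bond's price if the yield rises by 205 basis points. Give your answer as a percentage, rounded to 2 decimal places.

Periodic yield y = 0.04. Modified duration first:
  t   CF        PV=CF/(1+0.04)^t    t·PV
  1       400.00       384.6154       384.6154
  2       400.00       369.8225       739.6450
  3       400.00       355.5985     1,066.7956
  4       400.00       341.9217     1,367.6867
  5       400.00       328.7708     1,643.8542
  6    10,400.00     8,219.2711    49,315.6264
  Σ                 10,000.0000    54,518.2233
P = 10,000.0000; D_Mac = 5.45182 yrs; D_mod = 5.45182/(1+0.04) = 5.24214 yrs.
ΔP/P ≈ -D_mod · Δy = -5.24214 × (+0.0205) = -0.107464 = -10.7464%.

-10.75%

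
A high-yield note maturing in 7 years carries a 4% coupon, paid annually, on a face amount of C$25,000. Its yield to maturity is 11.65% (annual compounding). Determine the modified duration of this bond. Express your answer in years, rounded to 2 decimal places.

Periodic yield y = 0.1165. First find Macaulay duration:
  t   CF        PV=CF/(1+0.1165)^t    t·PV
  1     1,000.00       895.6561       895.6561
  2     1,000.00       802.1998     1,604.3996
  3     1,000.00       718.4951     2,155.4853
  4     1,000.00       643.5245     2,574.0980
  5     1,000.00       576.3766     2,881.8831
  6     1,000.00       516.2352     3,097.4114
  7    26,000.00    12,021.5995    84,151.1967
  Σ                 16,174.0869    97,360.1302
P = 16,174.0869; Macaulay duration = 97,360.1302 / 16,174.0869 = 6.01951 years.
Modified duration = D_Mac / (1 + y) = 6.01951 / 1.1165 = 5.39141 years.

5.39 years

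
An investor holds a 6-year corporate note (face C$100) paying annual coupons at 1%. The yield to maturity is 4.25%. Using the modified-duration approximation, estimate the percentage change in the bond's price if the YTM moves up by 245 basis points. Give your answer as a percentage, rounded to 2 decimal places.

-13.72%

Periodic yield y = 0.0425. Modified duration first:
  t   CF        PV=CF/(1+0.0425)^t    t·PV
  1         1.00         0.9592         0.9592
  2         1.00         0.9201         1.8403
  3         1.00         0.8826         2.6478
  4         1.00         0.8466         3.3865
  5         1.00         0.8121         4.0606
  6       101.00        78.6801       472.0807
  Σ                     83.1008       484.9752
P = 83.1008; D_Mac = 5.83598 yrs; D_mod = 5.83598/(1+0.0425) = 5.59807 yrs.
ΔP/P ≈ -D_mod · Δy = -5.59807 × (+0.0245) = -0.137153 = -13.7153%.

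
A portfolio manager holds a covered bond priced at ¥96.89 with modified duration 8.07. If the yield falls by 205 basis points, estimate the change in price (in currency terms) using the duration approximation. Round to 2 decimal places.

Duration approximation: ΔP/P ≈ -D_mod · Δy = -8.07 × (-0.0205) = +0.165435.
ΔP ≈ 96.89 × (+0.165435) = +16.02899715.

+¥16.03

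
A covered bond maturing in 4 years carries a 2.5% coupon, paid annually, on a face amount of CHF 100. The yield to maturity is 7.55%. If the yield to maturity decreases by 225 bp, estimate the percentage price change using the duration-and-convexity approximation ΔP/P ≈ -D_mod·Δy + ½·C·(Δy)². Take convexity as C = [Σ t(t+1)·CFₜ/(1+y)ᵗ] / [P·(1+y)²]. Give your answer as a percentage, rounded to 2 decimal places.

+8.45%

With y = 0.0755:
  t   CF        PV=CF/(1+0.0755)^t    t·PV        t(t+1)·PV
  1         2.50         2.3245         2.3245           4.6490
  2         2.50         2.1613         4.3226          12.9679
  3         2.50         2.0096         6.0288          24.1152
  4       102.50        76.6094       306.4377       1,532.1885
  Σ                     83.1048       319.1136       1,573.9206
P = 83.1048; D_Mac = 3.83989 yrs; D_mod = 3.57033 yrs; C = 16.37328.
Duration effect: -3.57033 × (-0.0225) = +0.080332
Convexity effect: 0.5 × 16.37328 × (-0.0225)² = +0.0041445
ΔP/P ≈ +0.080332 + 0.0041445 = +0.084477 = +8.4477%.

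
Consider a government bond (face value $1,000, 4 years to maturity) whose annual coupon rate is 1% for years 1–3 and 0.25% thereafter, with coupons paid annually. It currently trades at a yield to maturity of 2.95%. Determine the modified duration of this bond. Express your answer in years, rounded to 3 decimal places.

3.825 years

Periodic yield y = 0.0295. First find Macaulay duration:
  t   CF        PV=CF/(1+0.0295)^t    t·PV
  1        10.00         9.7135         9.7135
  2        10.00         9.4351        18.8702
  3        10.00         9.1648        27.4943
  4     1,002.50       892.4399     3,569.7596
  Σ                    920.7532     3,625.8375
P = 920.7532; Macaulay duration = 3,625.8375 / 920.7532 = 3.93790 years.
Modified duration = D_Mac / (1 + y) = 3.93790 / 1.0295 = 3.82506 years.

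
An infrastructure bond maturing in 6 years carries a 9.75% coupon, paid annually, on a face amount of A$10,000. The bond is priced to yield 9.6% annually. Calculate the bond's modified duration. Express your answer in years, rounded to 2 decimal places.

4.40 years

Periodic yield y = 0.096. First find Macaulay duration:
  t   CF        PV=CF/(1+0.096)^t    t·PV
  1       975.00       889.5985       889.5985
  2       975.00       811.6775     1,623.3550
  3       975.00       740.5817     2,221.7450
  4       975.00       675.7132     2,702.8528
  5       975.00       616.5266     3,082.6332
  6    10,975.00     6,332.0043    37,992.0261
  Σ                 10,066.1019    48,512.2105
P = 10,066.1019; Macaulay duration = 48,512.2105 / 10,066.1019 = 4.81936 years.
Modified duration = D_Mac / (1 + y) = 4.81936 / 1.096 = 4.39723 years.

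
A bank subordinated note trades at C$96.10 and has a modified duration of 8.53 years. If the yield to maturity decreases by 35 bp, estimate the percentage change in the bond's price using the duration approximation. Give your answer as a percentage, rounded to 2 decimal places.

+2.99%

Duration approximation: ΔP/P ≈ -D_mod · Δy = -8.53 × (-0.0035) = +0.029855.
As a percentage: +2.9855%.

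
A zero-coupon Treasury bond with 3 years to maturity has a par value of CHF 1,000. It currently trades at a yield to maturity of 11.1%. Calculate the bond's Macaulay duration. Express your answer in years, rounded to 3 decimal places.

3.000 years

A zero-coupon bond has a single cash flow at maturity, so its Macaulay duration equals its maturity: 3 years.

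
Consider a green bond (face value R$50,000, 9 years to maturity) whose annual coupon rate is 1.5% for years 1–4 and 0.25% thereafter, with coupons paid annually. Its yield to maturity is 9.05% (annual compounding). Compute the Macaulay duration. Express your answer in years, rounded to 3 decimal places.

8.347 years

Periodic yield y = 0.0905. Discount each cash flow and weight by its year:
  t   CF        PV=CF/(1+0.0905)^t    t·PV
  1       750.00       687.7579       687.7579
  2       750.00       630.6813     1,261.3625
  3       750.00       578.3414     1,735.0241
  4       750.00       530.3451     2,121.3805
  5       125.00        81.0553       405.2767
  6       125.00        74.3286       445.9716
  7       125.00        68.1601       477.1208
  8       125.00        62.5035       500.0284
  9    50,125.00    22,983.8806   206,854.9252
  Σ                 25,697.0538   214,488.8478
Price P = Σ PV = 25,697.0538.
Macaulay duration = Σ(t·PV) / P = 214,488.8478 / 25,697.0538 = 8.34683 years.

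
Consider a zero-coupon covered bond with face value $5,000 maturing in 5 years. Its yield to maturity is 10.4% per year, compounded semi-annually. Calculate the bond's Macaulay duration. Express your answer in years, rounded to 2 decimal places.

A zero-coupon bond has a single cash flow at maturity, so its Macaulay duration equals its maturity: 5 years.
(Equivalently: 10 semi-annual periods ÷ 2 = 5 years.)

5.00 years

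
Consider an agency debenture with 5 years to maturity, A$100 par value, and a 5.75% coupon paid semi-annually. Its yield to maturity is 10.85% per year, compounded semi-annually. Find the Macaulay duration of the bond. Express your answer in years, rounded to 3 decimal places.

4.335 years

Periodic yield y = 0.05425. Discount each cash flow and weight by its period:
  t   CF        PV=CF/(1+0.05425)^t    t·PV
  1        2.875         2.7271         2.7271
  2        2.875         2.5867         5.1735
  3        2.875         2.4536         7.3609
  4        2.875         2.3274         9.3094
  5        2.875         2.2076        11.0380
  6        2.875         2.0940        12.5640
  7        2.875         1.9862        13.9037
  8        2.875         1.8840        15.0723
  9        2.875         1.7871        16.0838
  10     102.875        60.6560       606.5600
  Σ                     80.7097       699.7925
Price P = Σ PV = 80.7097.
Macaulay duration = Σ(t·PV) / P = 699.7925 / 80.7097 = 8.67049 half-year periods.
In years: 8.67049 / 2 = 4.33524 years.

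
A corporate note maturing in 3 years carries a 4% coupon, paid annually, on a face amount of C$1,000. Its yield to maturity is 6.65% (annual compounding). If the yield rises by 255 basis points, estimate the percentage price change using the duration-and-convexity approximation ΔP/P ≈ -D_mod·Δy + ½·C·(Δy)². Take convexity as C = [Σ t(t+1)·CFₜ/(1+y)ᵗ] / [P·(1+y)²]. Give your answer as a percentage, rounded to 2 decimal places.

-6.56%

With y = 0.0665:
  t   CF        PV=CF/(1+0.0665)^t    t·PV        t(t+1)·PV
  1        40.00        37.5059        37.5059          75.0117
  2        40.00        35.1672        70.3345         211.0034
  3     1,040.00       857.3354     2,572.0062      10,288.0249
  Σ                    930.0085     2,679.8466      10,574.0400
P = 930.0085; D_Mac = 2.88153 yrs; D_mod = 2.70186 yrs; C = 9.99614.
Duration effect: -2.70186 × (+0.0255) = -0.068897
Convexity effect: 0.5 × 9.99614 × (0.0255)² = +0.0032500
ΔP/P ≈ -0.068897 + 0.0032500 = -0.065647 = -6.5647%.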